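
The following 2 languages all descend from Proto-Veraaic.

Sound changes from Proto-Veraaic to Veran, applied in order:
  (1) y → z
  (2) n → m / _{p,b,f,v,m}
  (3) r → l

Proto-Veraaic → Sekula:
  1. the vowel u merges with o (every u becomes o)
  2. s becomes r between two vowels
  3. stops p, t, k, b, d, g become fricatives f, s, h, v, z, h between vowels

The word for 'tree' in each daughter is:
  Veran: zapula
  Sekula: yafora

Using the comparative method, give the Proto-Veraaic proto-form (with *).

Position 4: Veran has u, Sekula has o. Veran preserves u here (none of its changes turn any other segment into u), so the proto-segment is *u.
Position 3: Veran has p, Sekula has f. Veran preserves p here (none of its changes turn any other segment into p), so the proto-segment is *p.
Position 1: Veran has z, Sekula has y. Sekula preserves y here (none of its changes turn any other segment into y), so the proto-segment is *y.
Verify the candidate proto-form against each daughter:
Veran: *yapura > zapura > zapula  (by unconditioned shift, unconditioned shift)
Sekula: *yapura > yapora > yafora  (by vowel merger, intervocalic lenition)
Only *yapura yields all of Veran zapula, Sekula yafora.

*yapura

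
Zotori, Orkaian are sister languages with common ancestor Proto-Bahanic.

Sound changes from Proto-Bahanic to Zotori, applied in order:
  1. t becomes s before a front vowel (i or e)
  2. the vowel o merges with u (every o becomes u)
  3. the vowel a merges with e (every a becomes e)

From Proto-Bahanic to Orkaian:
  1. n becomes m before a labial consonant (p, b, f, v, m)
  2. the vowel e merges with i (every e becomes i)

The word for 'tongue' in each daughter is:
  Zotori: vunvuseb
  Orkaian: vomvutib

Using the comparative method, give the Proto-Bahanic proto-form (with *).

*vonvuteb

Position 6: Zotori has s, Orkaian has t. Orkaian preserves t here (none of its changes turn any other segment into t), so the proto-segment is *t.
Position 2: Zotori has u, Orkaian has o. Orkaian preserves o here (none of its changes turn any other segment into o), so the proto-segment is *o.
Position 7: Zotori has e, Orkaian has i. Taking the neighbouring segments as reconstructed: Zotori e can only go back to *e; Orkaian i could go back to *e or *i — the one source consistent with every daughter is *e.
Continuing position by position gives *vonvuteb; check it forward:
Zotori: start from *vonvuteb.
  rule 1 (palatalisation): vonvuteb → vonvuseb
  rule 2 (vowel merger): vonvuseb → vunvuseb
  rule 3: no change — vunvuseb
  ⇒ Zotori vunvuseb
Orkaian: *vonvuteb > vomvuteb > vomvutib  (by nasal place assimilation, vowel merger)
*vonvuteb is the unique common source.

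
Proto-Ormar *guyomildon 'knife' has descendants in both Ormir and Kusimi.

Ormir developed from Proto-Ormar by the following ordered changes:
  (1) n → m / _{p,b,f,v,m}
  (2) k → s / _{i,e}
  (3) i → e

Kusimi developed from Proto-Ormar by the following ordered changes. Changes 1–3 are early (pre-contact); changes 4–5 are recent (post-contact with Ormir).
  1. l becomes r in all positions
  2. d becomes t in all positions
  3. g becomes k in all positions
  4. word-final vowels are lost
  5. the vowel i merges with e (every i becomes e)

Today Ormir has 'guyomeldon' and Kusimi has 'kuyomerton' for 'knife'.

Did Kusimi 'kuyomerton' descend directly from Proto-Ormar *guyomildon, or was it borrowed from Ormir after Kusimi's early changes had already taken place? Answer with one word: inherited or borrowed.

If inherited, *guyomildon would pass through all of Kusimi's changes:
Kusimi: *guyomildon > guyomirdon > guyomirton > kuyomirton > kuyomerton  (by unconditioned shift, unconditioned shift, unconditioned shift, vowel merger)
If borrowed from Ormir 'guyomeldon' after the early changes, it would undergo only the recent ones:
  rule 4 (apocope): no change (guyomeldon)
  rule 5 (vowel merger): no change (guyomeldon)
  ⇒ as a loan: guyomeldon
Kusimi 'kuyomerton' matches the inherited outcome exactly, so it is an inherited cognate, not a loan.

inherited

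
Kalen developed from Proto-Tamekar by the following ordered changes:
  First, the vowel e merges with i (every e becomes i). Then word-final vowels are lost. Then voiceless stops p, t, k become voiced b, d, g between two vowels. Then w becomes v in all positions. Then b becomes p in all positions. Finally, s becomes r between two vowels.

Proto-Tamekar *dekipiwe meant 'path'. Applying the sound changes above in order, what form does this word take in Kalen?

Kalen: *dekipiwe
  dekipiwe → dikipiwi   [vowel merger]
  dikipiwi → dikipiw   [apocope]
  dikipiw → digibiw   [intervocalic voicing]
  digibiw → digibiv   [unconditioned shift]
  digibiv → digipiv   [unconditioned shift]
  digipiv (rule 6 does not apply)
  giving Kalen digipiv.

digipiv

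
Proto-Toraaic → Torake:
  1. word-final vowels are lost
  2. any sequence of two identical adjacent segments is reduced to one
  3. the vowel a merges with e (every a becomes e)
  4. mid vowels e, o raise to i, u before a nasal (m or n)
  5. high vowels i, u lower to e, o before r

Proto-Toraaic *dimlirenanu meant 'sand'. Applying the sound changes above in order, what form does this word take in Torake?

Torake: start from *dimlirenanu.
  rule 1 (apocope): dimlirenanu → dimlirenan
  rule 2: no change — dimlirenan
  rule 3 (vowel merger): dimlirenan → dimlirenen
  rule 4 (pre-nasal raising): dimlirenen → dimlirinin
  rule 5 (pre-rhotic lowering): dimlirinin → dimlerinin
  ⇒ Torake dimlerinin

dimlerinin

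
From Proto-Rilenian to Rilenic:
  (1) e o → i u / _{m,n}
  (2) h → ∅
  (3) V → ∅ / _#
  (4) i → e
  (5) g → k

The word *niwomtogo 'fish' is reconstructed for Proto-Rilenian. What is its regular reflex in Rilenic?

Rilenic: *niwomtogo
  niwomtogo → niwumtogo   [pre-nasal raising]
  niwumtogo (rule 2 does not apply)
  niwumtogo → niwumtog   [apocope]
  niwumtog → newumtog   [vowel merger]
  newumtog → newumtok   [unconditioned shift]
  giving Rilenic newumtok.

newumtok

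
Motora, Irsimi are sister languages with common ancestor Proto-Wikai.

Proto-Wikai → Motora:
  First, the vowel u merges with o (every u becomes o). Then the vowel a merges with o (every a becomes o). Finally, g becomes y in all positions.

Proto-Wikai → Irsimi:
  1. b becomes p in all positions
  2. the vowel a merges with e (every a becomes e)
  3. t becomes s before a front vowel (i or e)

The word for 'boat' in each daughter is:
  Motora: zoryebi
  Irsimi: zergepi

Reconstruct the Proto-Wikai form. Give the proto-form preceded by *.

Position 4: Motora has y, Irsimi has g. Irsimi preserves g here (none of its changes turn any other segment into g), so the proto-segment is *g.
Position 6: Motora has b, Irsimi has p. Motora preserves b here (none of its changes turn any other segment into b), so the proto-segment is *b.
Continuing position by position gives *zargebi; check it forward:
Motora: *zargebi > zorgebi > zoryebi  (by vowel merger, unconditioned shift)
Irsimi: start from *zargebi.
  rule 1 (unconditioned shift): zargebi → zargepi
  rule 2 (vowel merger): zargepi → zergepi
  rule 3: no change — zergepi
  ⇒ Irsimi zergepi
Only *zargebi yields all of Motora zoryebi, Irsimi zergepi.

*zargebi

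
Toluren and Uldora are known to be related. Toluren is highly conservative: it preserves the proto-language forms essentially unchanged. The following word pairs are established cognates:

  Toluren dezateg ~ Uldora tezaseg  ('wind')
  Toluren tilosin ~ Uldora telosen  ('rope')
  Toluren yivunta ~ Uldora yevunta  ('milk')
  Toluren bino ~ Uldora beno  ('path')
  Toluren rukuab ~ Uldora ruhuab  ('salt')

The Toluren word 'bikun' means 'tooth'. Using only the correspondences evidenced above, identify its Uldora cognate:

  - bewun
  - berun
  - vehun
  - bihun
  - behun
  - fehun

tilosin ~ telosen — Toluren i corresponds to Uldora e after a consonant, before a consonant other than r, m, n, p, b, f, v.
rukuab ~ ruhuab — Toluren k corresponds to Uldora h between vowels (before a back vowel).
Applying these to Toluren 'bikun':
  bikun → bekun   (i→e after a consonant, before a consonant other than r, m, n, p, b, f, v)
  bekun → behun   (k→h between vowels (before a back vowel))
So the Uldora cognate is 'behun'.

behun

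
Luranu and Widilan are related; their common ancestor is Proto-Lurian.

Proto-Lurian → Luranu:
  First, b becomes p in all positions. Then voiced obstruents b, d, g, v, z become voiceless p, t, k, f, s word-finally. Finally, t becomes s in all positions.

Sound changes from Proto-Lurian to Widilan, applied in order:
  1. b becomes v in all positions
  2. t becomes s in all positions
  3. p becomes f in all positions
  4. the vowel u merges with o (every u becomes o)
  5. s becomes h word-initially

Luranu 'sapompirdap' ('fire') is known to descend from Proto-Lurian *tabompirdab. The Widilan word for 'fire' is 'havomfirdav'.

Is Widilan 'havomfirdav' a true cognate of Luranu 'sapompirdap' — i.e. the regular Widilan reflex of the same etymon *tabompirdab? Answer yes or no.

Derive the expected Widilan reflex of *tabompirdab:
Widilan: *tabompirdab
  tabompirdab → tavompirdav   [unconditioned shift]
  tavompirdav → savompirdav   [unconditioned shift]
  savompirdav → savomfirdav   [unconditioned shift]
  savomfirdav (rule 4 does not apply)
  savomfirdav → havomfirdav   [debuccalisation]
  giving Widilan havomfirdav.
Widilan 'havomfirdav' matches the regular reflex exactly, so the pair is cognate.

yes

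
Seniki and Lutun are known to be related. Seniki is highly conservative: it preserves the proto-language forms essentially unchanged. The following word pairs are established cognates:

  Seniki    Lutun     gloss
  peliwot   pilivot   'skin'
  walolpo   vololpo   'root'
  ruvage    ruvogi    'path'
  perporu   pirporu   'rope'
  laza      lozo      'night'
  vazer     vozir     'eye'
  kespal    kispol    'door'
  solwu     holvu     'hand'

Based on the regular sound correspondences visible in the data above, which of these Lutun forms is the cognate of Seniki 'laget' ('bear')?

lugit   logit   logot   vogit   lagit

logit

walolpo ~ vololpo, ruvage ~ ruvogi — Seniki a corresponds to Lutun o after a consonant, before a consonant other than r, m, n, p, b, f, v.
peliwot ~ pilivot, kespal ~ kispol — Seniki e corresponds to Lutun i after a consonant, before a consonant other than r, m, n, p, b, f, v.
Applying these to Seniki 'laget':
  laget → loget   (a→o after a consonant, before a consonant other than r, m, n, p, b, f, v)
  loget → logit   (e→i after a consonant, before a consonant other than r, m, n, p, b, f, v)
So the Lutun cognate is 'logit'.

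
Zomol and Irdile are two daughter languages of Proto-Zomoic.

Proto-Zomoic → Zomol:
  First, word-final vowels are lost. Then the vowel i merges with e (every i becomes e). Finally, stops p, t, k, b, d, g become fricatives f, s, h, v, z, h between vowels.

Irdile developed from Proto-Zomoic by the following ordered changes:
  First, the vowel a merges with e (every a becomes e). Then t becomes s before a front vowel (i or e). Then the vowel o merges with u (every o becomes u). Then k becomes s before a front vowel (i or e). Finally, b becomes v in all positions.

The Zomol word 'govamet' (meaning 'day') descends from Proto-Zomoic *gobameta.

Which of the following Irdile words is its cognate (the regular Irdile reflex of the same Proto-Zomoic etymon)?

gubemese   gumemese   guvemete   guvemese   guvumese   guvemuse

Irdile: *gobameta > gobemete > gobemese > gubemese > guvemese  (by vowel merger, palatalisation, vowel merger, unconditioned shift)

guvemese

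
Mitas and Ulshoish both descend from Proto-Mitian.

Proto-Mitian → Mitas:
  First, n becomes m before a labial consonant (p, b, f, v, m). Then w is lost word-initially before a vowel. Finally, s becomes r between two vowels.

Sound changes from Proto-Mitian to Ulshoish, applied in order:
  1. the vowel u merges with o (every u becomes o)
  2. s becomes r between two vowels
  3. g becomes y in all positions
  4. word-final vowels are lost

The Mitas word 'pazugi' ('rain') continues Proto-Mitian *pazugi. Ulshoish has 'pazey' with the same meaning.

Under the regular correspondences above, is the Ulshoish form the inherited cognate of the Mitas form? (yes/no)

Derive the expected Ulshoish reflex of *pazugi:
Ulshoish: *pazugi
  pazugi → pazogi   [vowel merger]
  pazogi (rule 2 does not apply)
  pazogi → pazoyi   [unconditioned shift]
  pazoyi → pazoy   [apocope]
  giving Ulshoish pazoy.
The regular Ulshoish reflex would be 'pazoy', but the attested form is 'pazey'. The correspondence is irregular, so they are not cognates (the Ulshoish form has a different source).

no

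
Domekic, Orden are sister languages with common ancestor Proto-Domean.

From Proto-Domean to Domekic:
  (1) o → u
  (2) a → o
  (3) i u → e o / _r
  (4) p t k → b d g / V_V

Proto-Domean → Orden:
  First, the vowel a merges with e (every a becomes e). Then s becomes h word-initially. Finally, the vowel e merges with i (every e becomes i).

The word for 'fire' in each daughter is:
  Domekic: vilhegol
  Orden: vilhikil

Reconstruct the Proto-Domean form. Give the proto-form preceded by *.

*vilhekal

Position 7: Domekic has o, Orden has i. Taking the neighbouring segments as reconstructed: Domekic o can only go back to *a; Orden i could go back to *a or *e or *i — the one source consistent with every daughter is *a.
Position 5: Domekic has e, Orden has i. Taking the neighbouring segments as reconstructed: Domekic e can only go back to *e; Orden i could go back to *a or *e or *i — the one source consistent with every daughter is *e.
Continuing position by position gives *vilhekal; check it forward:
Domekic: start from *vilhekal.
  rule 1: no change — vilhekal
  rule 2 (vowel merger): vilhekal → vilhekol
  rule 3: no change — vilhekol
  rule 4 (intervocalic voicing): vilhekol → vilhegol
  ⇒ Domekic vilhegol
Orden: start from *vilhekal.
  rule 1 (vowel merger): vilhekal → vilhekel
  rule 2: no change — vilhekel
  rule 3 (vowel merger): vilhekel → vilhikil
  ⇒ Orden vilhikil
No other proto-form is consistent with every reflex, so the reconstruction is *vilhekal.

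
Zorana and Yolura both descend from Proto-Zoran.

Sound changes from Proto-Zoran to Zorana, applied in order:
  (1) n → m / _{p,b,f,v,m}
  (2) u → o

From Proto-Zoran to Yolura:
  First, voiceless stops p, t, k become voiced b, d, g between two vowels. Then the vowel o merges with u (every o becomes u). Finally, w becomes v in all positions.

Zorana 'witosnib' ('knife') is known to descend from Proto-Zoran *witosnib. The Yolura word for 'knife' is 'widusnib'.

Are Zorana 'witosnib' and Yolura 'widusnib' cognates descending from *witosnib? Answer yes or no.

no

Derive the expected Yolura reflex of *witosnib:
Yolura: start from *witosnib.
  rule 1 (intervocalic voicing): witosnib → widosnib
  rule 2 (vowel merger): widosnib → widusnib
  rule 3 (unconditioned shift): widusnib → vidusnib
  ⇒ Yolura vidusnib
The regular Yolura reflex would be 'vidusnib', but the attested form is 'widusnib'. The correspondence is irregular, so they are not cognates (the Yolura form has a different source).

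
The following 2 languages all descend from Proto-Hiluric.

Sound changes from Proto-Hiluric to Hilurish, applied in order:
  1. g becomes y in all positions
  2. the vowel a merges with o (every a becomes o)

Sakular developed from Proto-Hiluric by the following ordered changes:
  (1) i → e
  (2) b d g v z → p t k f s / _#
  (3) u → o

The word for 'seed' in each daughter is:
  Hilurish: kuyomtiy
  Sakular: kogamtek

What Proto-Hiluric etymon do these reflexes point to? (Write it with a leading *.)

Position 7: Hilurish has i, Sakular has e. Hilurish preserves i here (none of its changes turn any other segment into i), so the proto-segment is *i.
Position 4: Hilurish has o, Sakular has a. Sakular preserves a here (none of its changes turn any other segment into a), so the proto-segment is *a.
Verify the candidate proto-form against each daughter:
Hilurish: *kugamtig > kuyamtiy > kuyomtiy  (by unconditioned shift, vowel merger)
Sakular: *kugamtig > kugamteg > kugamtek > kogamtek  (by vowel merger, final devoicing, vowel merger)
Only *kugamtig yields all of Hilurish kuyomtiy, Sakular kogamtek.

*kugamtig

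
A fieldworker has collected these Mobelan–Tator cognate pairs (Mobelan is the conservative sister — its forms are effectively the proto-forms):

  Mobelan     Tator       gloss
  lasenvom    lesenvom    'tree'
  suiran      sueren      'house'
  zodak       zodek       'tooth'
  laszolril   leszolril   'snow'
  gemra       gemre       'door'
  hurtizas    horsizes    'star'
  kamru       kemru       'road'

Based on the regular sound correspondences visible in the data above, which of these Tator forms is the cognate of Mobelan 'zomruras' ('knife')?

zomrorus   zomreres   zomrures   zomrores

zomrores

hurtizas ~ horsizes — Mobelan u corresponds to Tator o after a consonant, before r.
lasenvom ~ lesenvom, zodak ~ zodek — Mobelan a corresponds to Tator e after a consonant, before a consonant other than r, m, n, p, b, f, v.
Applying these to Mobelan 'zomruras':
  zomruras → zomroras   (u→o after a consonant, before r)
  zomroras → zomrores   (a→e after a consonant, before a consonant other than r, m, n, p, b, f, v)
So the Tator cognate is 'zomrores'.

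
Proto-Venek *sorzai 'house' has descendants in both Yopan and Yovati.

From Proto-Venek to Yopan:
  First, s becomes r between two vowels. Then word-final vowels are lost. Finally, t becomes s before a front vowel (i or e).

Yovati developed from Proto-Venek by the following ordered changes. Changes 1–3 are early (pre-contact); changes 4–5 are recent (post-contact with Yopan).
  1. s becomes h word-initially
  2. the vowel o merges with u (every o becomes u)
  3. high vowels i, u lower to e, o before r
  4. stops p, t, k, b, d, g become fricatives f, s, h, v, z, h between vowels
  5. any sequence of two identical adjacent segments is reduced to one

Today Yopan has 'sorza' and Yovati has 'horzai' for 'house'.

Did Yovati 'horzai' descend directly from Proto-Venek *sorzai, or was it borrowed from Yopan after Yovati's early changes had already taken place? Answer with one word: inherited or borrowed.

inherited

If inherited, *sorzai would pass through all of Yovati's changes:
Yovati: *sorzai > horzai > hurzai > horzai  (by debuccalisation, vowel merger, pre-rhotic lowering)
If borrowed from Yopan 'sorza' after the early changes, it would undergo only the recent ones:
  rule 4 (intervocalic lenition): no change (sorza)
  rule 5 (degemination): no change (sorza)
  ⇒ as a loan: sorza
Yovati 'horzai' matches the inherited outcome exactly, so it is an inherited cognate, not a loan.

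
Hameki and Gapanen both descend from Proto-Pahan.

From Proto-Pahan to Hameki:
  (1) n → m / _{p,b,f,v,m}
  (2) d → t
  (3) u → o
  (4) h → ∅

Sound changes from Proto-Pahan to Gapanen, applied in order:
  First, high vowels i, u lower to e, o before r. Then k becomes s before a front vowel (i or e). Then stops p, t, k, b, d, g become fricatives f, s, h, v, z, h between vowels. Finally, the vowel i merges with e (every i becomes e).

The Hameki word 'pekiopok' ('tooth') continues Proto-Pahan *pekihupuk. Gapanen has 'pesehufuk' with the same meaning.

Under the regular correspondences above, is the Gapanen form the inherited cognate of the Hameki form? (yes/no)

Derive the expected Gapanen reflex of *pekihupuk:
Gapanen: start from *pekihupuk.
  rule 1: no change — pekihupuk
  rule 2 (palatalisation): pekihupuk → pesihupuk
  rule 3 (intervocalic lenition): pesihupuk → pesihufuk
  rule 4 (vowel merger): pesihufuk → pesehufuk
  ⇒ Gapanen pesehufuk
Gapanen 'pesehufuk' matches the regular reflex exactly, so the pair is cognate.

yes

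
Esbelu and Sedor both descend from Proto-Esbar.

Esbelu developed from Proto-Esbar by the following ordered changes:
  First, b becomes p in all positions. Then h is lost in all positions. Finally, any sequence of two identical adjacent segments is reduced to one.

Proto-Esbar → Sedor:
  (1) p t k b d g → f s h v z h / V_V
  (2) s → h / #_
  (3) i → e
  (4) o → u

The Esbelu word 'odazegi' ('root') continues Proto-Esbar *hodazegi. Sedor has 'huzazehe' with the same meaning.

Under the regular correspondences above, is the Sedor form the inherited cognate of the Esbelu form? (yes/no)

Derive the expected Sedor reflex of *hodazegi:
Sedor: *hodazegi
  hodazegi → hozazehi   [intervocalic lenition]
  hozazehi (rule 2 does not apply)
  hozazehi → hozazehe   [vowel merger]
  hozazehe → huzazehe   [vowel merger]
  giving Sedor huzazehe.
Sedor 'huzazehe' matches the regular reflex exactly, so the pair is cognate.

yes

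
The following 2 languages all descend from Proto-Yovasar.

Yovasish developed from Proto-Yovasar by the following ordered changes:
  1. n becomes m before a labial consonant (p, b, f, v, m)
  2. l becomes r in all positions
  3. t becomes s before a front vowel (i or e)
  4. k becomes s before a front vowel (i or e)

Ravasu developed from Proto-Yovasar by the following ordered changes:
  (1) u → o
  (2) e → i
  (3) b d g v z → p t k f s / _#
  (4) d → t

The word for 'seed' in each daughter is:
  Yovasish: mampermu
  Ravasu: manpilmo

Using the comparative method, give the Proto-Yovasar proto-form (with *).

*manpelmu

Position 8: Yovasish has u, Ravasu has o. Yovasish preserves u here (none of its changes turn any other segment into u), so the proto-segment is *u.
Position 3: Yovasish has m, Ravasu has n. Ravasu preserves n here (none of its changes turn any other segment into n), so the proto-segment is *n.
Position 6: Yovasish has r, Ravasu has l. Ravasu preserves l here (none of its changes turn any other segment into l), so the proto-segment is *l.
This points to *manpelmu. Verify forward in each daughter:
Yovasish: start from *manpelmu.
  rule 1 (nasal place assimilation): manpelmu → mampelmu
  rule 2 (unconditioned shift): mampelmu → mampermu
  rule 3: no change — mampermu
  rule 4: no change — mampermu
  ⇒ Yovasish mampermu
Ravasu: *manpelmu > manpelmo > manpilmo  (by vowel merger, vowel merger)
*manpelmu is the unique common source.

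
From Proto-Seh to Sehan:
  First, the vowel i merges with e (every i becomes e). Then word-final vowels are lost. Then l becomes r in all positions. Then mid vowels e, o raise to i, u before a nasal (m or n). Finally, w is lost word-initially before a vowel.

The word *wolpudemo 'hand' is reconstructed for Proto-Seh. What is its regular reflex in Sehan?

Sehan: *wolpudemo
  wolpudemo (rule 1 does not apply)
  wolpudemo → wolpudem   [apocope]
  wolpudem → worpudem   [unconditioned shift]
  worpudem → worpudim   [pre-nasal raising]
  worpudim → orpudim   [glide loss]
  giving Sehan orpudim.

orpudim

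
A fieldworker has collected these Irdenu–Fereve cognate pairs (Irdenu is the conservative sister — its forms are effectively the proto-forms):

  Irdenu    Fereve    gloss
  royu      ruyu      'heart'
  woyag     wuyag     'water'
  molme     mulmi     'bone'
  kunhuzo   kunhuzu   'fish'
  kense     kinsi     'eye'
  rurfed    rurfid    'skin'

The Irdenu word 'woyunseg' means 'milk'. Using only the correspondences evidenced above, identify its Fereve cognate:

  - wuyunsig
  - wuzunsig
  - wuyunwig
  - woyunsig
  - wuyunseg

wuyunsig

royu ~ ruyu, woyag ~ wuyag — Irdenu o corresponds to Fereve u after a consonant, before a consonant other than r, m, n, p, b, f, v.
rurfed ~ rurfid — Irdenu e corresponds to Fereve i after a consonant, before a consonant other than r, m, n, p, b, f, v.
Applying these to Irdenu 'woyunseg':
  woyunseg → wuyunseg   (o→u after a consonant, before a consonant other than r, m, n, p, b, f, v)
  wuyunseg → wuyunsig   (e→i after a consonant, before a consonant other than r, m, n, p, b, f, v)
So the Fereve cognate is 'wuyunsig'.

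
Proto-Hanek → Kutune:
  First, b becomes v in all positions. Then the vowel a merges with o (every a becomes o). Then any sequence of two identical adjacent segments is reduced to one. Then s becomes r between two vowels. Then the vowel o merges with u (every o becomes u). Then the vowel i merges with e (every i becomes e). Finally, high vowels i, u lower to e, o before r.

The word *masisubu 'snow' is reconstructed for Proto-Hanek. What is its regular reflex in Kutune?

Kutune: *masisubu > masisuvu > mosisuvu > moriruvu > muriruvu > mureruvu > moreruvu  (by unconditioned shift, vowel merger, rhotacism, vowel merger, vowel merger, pre-rhotic lowering)

moreruvu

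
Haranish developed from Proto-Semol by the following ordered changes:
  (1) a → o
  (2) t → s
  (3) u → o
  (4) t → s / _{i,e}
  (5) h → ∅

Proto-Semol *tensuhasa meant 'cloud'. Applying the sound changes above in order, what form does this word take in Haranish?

sensooso

Haranish: *tensuhasa > tensuhoso > sensuhoso > sensohoso > sensooso  (by vowel merger, unconditioned shift, vowel merger, h-loss)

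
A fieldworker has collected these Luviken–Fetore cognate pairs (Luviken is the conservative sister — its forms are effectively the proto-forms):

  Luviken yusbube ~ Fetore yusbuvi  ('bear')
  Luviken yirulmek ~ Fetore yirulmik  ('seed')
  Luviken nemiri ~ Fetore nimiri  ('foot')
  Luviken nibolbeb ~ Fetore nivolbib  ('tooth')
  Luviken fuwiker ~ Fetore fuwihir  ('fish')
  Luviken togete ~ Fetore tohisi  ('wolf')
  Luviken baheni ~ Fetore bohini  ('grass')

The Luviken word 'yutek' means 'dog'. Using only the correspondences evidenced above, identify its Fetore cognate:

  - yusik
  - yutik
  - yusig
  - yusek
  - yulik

yusik

togete ~ tohisi — Luviken t corresponds to Fetore s between vowels (before a front vowel).
yirulmek ~ yirulmik, togete ~ tohisi — Luviken e corresponds to Fetore i after a consonant, before a consonant other than r, m, n, p, b, f, v.
Applying these to Luviken 'yutek':
  yutek → yusek   (t→s between vowels (before a front vowel))
  yusek → yusik   (e→i after a consonant, before a consonant other than r, m, n, p, b, f, v)
So the Fetore cognate is 'yusik'.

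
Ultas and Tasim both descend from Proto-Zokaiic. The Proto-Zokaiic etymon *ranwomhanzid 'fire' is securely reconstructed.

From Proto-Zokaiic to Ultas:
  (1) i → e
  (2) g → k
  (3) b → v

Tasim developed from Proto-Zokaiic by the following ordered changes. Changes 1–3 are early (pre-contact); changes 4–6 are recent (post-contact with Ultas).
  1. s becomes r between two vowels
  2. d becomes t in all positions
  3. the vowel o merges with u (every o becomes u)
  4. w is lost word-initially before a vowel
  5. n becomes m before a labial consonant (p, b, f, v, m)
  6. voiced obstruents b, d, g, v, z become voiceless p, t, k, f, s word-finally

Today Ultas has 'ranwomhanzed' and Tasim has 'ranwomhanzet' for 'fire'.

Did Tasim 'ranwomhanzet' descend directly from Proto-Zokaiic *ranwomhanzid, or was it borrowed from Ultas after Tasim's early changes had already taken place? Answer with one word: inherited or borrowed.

If inherited, *ranwomhanzid would pass through all of Tasim's changes:
Tasim: *ranwomhanzid > ranwomhanzit > ranwumhanzit  (by unconditioned shift, vowel merger)
If borrowed from Ultas 'ranwomhanzed' after the early changes, it would undergo only the recent ones:
  rule 4 (glide loss): no change (ranwomhanzed)
  rule 5 (nasal place assimilation): no change (ranwomhanzed)
  rule 6 (final devoicing): ranwomhanzed → ranwomhanzet
  ⇒ as a loan: ranwomhanzet
Tasim 'ranwomhanzet' matches the loan outcome 'ranwomhanzet', not the inherited 'ranwumhanzit' — it skipped the early Tasim changes, so it was borrowed from Ultas.

borrowed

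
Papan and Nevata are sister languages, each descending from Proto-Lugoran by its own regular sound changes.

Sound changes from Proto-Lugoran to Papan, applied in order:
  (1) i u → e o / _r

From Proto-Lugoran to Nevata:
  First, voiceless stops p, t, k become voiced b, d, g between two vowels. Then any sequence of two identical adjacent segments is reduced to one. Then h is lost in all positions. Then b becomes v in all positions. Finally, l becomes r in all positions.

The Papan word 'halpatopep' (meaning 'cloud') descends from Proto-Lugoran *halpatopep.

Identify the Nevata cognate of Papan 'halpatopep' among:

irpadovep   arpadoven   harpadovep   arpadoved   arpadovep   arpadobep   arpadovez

Nevata: start from *halpatopep.
  rule 1 (intervocalic voicing): halpatopep → halpadobep
  rule 2: no change — halpadobep
  rule 3 (h-loss): halpadobep → alpadobep
  rule 4 (unconditioned shift): alpadobep → alpadovep
  rule 5 (unconditioned shift): alpadovep → arpadovep
  ⇒ Nevata arpadovep
Only 'arpadovep' matches the regular Nevata development of *halpatopep.

arpadovep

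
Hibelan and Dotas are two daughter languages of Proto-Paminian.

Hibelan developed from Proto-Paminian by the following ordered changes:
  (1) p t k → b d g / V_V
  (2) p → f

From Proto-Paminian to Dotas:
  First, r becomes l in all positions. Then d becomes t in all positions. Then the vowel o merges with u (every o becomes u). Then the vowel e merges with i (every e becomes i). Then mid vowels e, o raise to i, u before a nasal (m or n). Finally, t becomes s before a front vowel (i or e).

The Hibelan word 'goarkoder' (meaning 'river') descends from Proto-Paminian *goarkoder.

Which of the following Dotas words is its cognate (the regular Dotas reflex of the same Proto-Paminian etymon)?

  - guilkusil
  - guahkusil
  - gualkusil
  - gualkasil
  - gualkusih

gualkusil

Dotas: *goarkoder
  goarkoder → goalkodel   [unconditioned shift]
  goalkodel → goalkotel   [unconditioned shift]
  goalkotel → gualkutel   [vowel merger]
  gualkutel → gualkutil   [vowel merger]
  gualkutil (rule 5 does not apply)
  gualkutil → gualkusil   [palatalisation]
  giving Dotas gualkusil.
Only 'gualkusil' matches the regular Dotas development of *goarkoder.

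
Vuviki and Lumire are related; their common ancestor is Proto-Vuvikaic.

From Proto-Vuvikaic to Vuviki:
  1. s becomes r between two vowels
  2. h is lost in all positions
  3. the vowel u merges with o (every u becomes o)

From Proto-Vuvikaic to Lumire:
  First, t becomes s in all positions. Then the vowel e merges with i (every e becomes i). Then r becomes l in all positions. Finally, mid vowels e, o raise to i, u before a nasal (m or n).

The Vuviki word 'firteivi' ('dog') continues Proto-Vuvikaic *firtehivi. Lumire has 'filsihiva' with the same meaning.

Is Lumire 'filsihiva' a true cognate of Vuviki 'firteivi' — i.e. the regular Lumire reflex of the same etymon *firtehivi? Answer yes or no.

no

Derive the expected Lumire reflex of *firtehivi:
Lumire: *firtehivi > firsehivi > firsihivi > filsihivi  (by unconditioned shift, vowel merger, unconditioned shift)
The regular Lumire reflex would be 'filsihivi', but the attested form is 'filsihiva'. The correspondence is irregular, so they are not cognates (the Lumire form has a different source).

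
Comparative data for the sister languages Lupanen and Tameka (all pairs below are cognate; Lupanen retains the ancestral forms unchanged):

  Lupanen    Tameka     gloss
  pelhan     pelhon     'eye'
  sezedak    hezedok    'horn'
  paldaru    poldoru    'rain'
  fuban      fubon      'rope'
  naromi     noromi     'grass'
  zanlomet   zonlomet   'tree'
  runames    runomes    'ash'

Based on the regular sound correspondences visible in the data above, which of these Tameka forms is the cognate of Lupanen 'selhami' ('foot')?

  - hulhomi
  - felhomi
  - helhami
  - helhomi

helhomi

sezedak ~ hezedok — Lupanen s corresponds to Tameka h word-initially before a front vowel.
runames ~ runomes — Lupanen a corresponds to Tameka o after a consonant, before a nasal.
Applying these to Lupanen 'selhami':
  selhami → helhami   (s→h word-initially before a front vowel)
  helhami → helhomi   (a→o after a consonant, before a nasal)
So the Tameka cognate is 'helhomi'.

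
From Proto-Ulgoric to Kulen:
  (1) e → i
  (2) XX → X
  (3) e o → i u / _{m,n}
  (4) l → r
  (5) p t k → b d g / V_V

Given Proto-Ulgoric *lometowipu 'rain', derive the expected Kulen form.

Kulen: *lometowipu
  lometowipu → lomitowipu   [vowel merger]
  lomitowipu (rule 2 does not apply)
  lomitowipu → lumitowipu   [pre-nasal raising]
  lumitowipu → rumitowipu   [unconditioned shift]
  rumitowipu → rumidowibu   [intervocalic voicing]
  giving Kulen rumidowibu.

rumidowibu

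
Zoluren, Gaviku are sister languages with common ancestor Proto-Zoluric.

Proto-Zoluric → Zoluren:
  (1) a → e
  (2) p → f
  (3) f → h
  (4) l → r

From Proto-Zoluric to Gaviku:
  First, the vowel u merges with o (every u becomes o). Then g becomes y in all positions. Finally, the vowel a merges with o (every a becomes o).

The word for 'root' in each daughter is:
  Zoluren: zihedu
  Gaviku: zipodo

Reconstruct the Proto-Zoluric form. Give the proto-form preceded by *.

Position 3: Zoluren has h, Gaviku has p. Gaviku preserves p here (none of its changes turn any other segment into p), so the proto-segment is *p.
Position 6: Zoluren has u, Gaviku has o. Zoluren preserves u here (none of its changes turn any other segment into u), so the proto-segment is *u.
Position 4: Zoluren has e, Gaviku has o. Taking the neighbouring segments as reconstructed: Zoluren e could go back to *a or *e; Gaviku o could go back to *a or *o or *u — the one source consistent with every daughter is *a.
Continuing position by position gives *zipadu; check it forward:
Zoluren: *zipadu > zipedu > zifedu > zihedu  (by vowel merger, unconditioned shift, unconditioned shift)
Gaviku: start from *zipadu.
  rule 1 (vowel merger): zipadu → zipado
  rule 2: no change — zipado
  rule 3 (vowel merger): zipado → zipodo
  ⇒ Gaviku zipodo
*zipadu is the unique common source.

*zipadu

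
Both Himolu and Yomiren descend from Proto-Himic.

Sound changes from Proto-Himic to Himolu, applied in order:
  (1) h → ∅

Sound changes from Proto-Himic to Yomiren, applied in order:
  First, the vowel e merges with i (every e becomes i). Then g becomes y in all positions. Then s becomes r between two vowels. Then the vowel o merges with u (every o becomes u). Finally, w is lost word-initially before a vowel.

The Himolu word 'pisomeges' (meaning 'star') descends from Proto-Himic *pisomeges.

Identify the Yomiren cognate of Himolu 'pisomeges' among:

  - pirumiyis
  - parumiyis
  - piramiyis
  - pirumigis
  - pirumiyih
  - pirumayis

pirumiyis

Yomiren: *pisomeges
  pisomeges → pisomigis   [vowel merger]
  pisomigis → pisomiyis   [unconditioned shift]
  pisomiyis → piromiyis   [rhotacism]
  piromiyis → pirumiyis   [vowel merger]
  pirumiyis (rule 5 does not apply)
  giving Yomiren pirumiyis.
Only 'pirumiyis' matches the regular Yomiren development of *pisomeges.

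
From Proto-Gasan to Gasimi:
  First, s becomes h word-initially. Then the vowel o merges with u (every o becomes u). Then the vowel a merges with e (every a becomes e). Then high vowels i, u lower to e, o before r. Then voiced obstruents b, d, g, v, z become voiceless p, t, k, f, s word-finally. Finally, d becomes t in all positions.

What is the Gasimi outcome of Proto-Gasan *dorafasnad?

torefesnet

Gasimi: start from *dorafasnad.
  rule 1: no change — dorafasnad
  rule 2 (vowel merger): dorafasnad → durafasnad
  rule 3 (vowel merger): durafasnad → durefesned
  rule 4 (pre-rhotic lowering): durefesned → dorefesned
  rule 5 (final devoicing): dorefesned → dorefesnet
  rule 6 (unconditioned shift): dorefesnet → torefesnet
  ⇒ Gasimi torefesnet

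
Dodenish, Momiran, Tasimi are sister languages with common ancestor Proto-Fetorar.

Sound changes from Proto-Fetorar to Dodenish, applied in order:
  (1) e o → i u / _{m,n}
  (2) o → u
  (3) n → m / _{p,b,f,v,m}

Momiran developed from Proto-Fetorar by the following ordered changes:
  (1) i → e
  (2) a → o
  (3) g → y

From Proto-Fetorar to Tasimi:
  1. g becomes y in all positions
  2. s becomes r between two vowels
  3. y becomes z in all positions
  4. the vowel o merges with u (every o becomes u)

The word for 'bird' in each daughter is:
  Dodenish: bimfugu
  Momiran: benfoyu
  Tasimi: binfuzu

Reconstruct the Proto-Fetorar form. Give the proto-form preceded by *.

Position 5: Dodenish has u, Momiran has o, Tasimi has u. Taking the neighbouring segments as reconstructed: Dodenish u could go back to *o or *u; Momiran o could go back to *a or *o; Tasimi u could go back to *o or *u — the one source consistent with every daughter is *o.
Position 6: Dodenish has g, Momiran has y, Tasimi has z. Dodenish preserves g here (none of its changes turn any other segment into g), so the proto-segment is *g.
This points to *binfogu. Verify forward in each daughter:
Dodenish: *binfogu
  binfogu (rule 1 does not apply)
  binfogu → binfugu   [vowel merger]
  binfugu → bimfugu   [nasal place assimilation]
  giving Dodenish bimfugu.
Momiran: *binfogu
  binfogu → benfogu   [vowel merger]
  benfogu (rule 2 does not apply)
  benfogu → benfoyu   [unconditioned shift]
  giving Momiran benfoyu.
Tasimi: *binfogu > binfoyu > binfozu > binfuzu  (by unconditioned shift, unconditioned shift, vowel merger)
Only *binfogu yields all of Dodenish bimfugu, Momiran benfoyu, Tasimi binfuzu.

*binfogu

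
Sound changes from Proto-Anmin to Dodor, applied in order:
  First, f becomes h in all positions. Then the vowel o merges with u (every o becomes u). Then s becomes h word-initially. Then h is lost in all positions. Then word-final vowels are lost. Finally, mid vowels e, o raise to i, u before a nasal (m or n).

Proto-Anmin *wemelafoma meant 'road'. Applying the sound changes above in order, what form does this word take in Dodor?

Dodor: start from *wemelafoma.
  rule 1 (unconditioned shift): wemelafoma → wemelahoma
  rule 2 (vowel merger): wemelahoma → wemelahuma
  rule 3: no change — wemelahuma
  rule 4 (h-loss): wemelahuma → wemelauma
  rule 5 (apocope): wemelauma → wemelaum
  rule 6 (pre-nasal raising): wemelaum → wimelaum
  ⇒ Dodor wimelaum

wimelaum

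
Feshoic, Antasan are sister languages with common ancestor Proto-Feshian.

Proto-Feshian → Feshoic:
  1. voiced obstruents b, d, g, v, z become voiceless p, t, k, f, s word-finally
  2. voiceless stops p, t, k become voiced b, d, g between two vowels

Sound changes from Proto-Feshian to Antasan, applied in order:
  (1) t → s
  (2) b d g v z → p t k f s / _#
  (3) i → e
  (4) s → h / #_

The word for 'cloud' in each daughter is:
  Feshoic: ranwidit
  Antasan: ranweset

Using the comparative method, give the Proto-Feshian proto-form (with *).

Position 8: Feshoic has t, Antasan has t. In Antasan, t can only continue *d, so the proto-segment is *d.
Position 5: Feshoic has i, Antasan has e. Feshoic preserves i here (none of its changes turn any other segment into i), so the proto-segment is *i.
Continuing position by position gives *ranwitid; check it forward:
Feshoic: *ranwitid > ranwitit > ranwidit  (by final devoicing, intervocalic voicing)
Antasan: *ranwitid > ranwisid > ranwisit > ranweset  (by unconditioned shift, final devoicing, vowel merger)
Only *ranwitid yields all of Feshoic ranwidit, Antasan ranweset.

*ranwitid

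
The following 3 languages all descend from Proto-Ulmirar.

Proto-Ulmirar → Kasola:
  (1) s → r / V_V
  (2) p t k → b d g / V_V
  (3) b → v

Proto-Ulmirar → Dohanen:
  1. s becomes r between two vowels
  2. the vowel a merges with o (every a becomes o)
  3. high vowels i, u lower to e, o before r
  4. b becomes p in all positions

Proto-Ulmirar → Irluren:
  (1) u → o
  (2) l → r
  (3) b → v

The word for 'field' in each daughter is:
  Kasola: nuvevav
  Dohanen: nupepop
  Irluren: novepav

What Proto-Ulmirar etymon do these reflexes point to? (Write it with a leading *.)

Position 3: Kasola has v, Dohanen has p, Irluren has v. Taking the neighbouring segments as reconstructed: Kasola v could go back to *p or *b or *v; Dohanen p could go back to *p or *b; Irluren v could go back to *b or *v — the one source consistent with every daughter is *b.
Position 6: Kasola has a, Dohanen has o, Irluren has a. Kasola preserves a here (none of its changes turn any other segment into a), so the proto-segment is *a.
Continuing position by position gives *nubepab; check it forward:
Kasola: *nubepab
  nubepab (rule 1 does not apply)
  nubepab → nubebab   [intervocalic voicing]
  nubebab → nuvevav   [unconditioned shift]
  giving Kasola nuvevav.
Dohanen: *nubepab
  nubepab (rule 1 does not apply)
  nubepab → nubepob   [vowel merger]
  nubepob (rule 3 does not apply)
  nubepob → nupepop   [unconditioned shift]
  giving Dohanen nupepop.
Irluren: *nubepab
  nubepab → nobepab   [vowel merger]
  nobepab (rule 2 does not apply)
  nobepab → novepav   [unconditioned shift]
  giving Irluren novepav.
*nubepab is the unique common source.

*nubepab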